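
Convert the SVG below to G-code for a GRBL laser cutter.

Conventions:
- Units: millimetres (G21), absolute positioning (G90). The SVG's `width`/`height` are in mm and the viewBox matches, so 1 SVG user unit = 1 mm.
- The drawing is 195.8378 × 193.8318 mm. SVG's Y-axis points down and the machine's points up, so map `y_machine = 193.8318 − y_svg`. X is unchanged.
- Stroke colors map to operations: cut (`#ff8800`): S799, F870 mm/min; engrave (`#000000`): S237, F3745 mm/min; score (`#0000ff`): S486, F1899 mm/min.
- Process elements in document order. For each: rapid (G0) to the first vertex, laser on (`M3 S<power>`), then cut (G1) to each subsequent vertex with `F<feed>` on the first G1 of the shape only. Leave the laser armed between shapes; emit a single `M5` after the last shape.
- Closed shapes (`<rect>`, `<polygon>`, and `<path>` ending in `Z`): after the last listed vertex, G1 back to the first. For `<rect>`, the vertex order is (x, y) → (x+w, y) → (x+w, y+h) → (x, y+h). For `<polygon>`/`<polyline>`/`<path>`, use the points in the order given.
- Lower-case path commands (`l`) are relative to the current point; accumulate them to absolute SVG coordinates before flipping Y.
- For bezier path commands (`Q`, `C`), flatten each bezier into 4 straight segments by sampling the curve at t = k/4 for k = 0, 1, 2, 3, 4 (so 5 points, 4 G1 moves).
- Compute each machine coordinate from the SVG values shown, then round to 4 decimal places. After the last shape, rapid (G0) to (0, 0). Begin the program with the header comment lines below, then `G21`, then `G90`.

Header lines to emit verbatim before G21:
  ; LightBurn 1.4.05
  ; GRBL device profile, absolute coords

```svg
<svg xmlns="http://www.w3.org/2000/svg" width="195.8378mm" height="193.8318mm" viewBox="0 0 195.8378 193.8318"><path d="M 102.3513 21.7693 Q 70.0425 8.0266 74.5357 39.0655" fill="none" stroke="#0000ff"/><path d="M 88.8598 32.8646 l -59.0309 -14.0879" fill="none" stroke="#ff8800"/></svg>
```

Since the viewBox matches the mm dimensions, user units are millimetres directly. The only transform is the Y-flip y_m = 193.8318 − y_svg.

Shape 1 is a quadratic bezier drawn with `<path>`. Its stroke #0000ff means score at S486, F1899. After flipping Y the toolpath is (102.3513,172.0625) → (88.4970,176.1350) → (79.2430,174.6098) → (74.5892,167.4869) → (74.5357,154.7663).

Shape 2 is a line segment drawn with `<path>`. Its stroke #ff8800 means cut at S799, F870. After flipping Y the toolpath is (88.8598,160.9672) → (29.8289,175.0551).

; LightBurn 1.4.05
; GRBL device profile, absolute coords
G21
G90
G0 X102.3513 Y172.0625
M3 S486
G1 X88.4970 Y176.1350 F1899
G1 X79.2430 Y174.6098
G1 X74.5892 Y167.4869
G1 X74.5357 Y154.7663
G0 X88.8598 Y160.9672
M3 S799
G1 X29.8289 Y175.0551 F870
M5
G0 X0.0000 Y0.0000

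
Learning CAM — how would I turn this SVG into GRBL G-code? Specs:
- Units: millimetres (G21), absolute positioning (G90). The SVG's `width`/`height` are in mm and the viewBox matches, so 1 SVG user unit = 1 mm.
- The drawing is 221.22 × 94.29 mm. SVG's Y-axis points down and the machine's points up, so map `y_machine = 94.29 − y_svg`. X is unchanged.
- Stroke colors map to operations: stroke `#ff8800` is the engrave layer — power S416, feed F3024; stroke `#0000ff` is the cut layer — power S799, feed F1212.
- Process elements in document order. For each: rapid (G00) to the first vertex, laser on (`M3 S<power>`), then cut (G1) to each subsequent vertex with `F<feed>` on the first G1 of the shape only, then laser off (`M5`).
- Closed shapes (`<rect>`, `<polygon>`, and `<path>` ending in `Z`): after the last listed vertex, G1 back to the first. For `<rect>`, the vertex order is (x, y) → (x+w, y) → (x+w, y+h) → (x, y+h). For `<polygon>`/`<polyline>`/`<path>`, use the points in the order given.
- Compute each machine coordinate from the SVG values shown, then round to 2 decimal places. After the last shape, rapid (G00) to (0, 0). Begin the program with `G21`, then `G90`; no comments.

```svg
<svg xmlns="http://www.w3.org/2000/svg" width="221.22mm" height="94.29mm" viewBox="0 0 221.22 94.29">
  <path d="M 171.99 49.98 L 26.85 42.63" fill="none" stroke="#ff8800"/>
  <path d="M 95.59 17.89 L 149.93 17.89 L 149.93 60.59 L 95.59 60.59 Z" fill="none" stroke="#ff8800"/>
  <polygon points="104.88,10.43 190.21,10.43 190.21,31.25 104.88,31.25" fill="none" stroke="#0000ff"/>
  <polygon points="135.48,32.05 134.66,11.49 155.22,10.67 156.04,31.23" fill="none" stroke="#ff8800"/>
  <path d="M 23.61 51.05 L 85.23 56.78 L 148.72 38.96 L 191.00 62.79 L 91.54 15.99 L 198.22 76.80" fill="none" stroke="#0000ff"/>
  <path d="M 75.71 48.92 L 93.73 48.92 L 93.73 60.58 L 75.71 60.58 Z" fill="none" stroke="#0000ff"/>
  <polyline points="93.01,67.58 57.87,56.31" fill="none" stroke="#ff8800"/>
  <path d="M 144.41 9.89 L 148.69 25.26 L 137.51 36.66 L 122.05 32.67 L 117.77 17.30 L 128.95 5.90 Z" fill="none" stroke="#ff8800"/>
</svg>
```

viewBox `0 0 221.22 94.29` with mm width/height → 1 unit = 1 mm. Flip: y_m = 94.29 − y_svg.

**Shape 1** — `<path>` line segment, stroke `#ff8800` → engrave (S416, F3024). Machine vertices: (171.99,44.31) → (26.85,51.66). Open path.

**Shape 2** — `<path>` rectangle, stroke `#ff8800` → engrave (S416, F3024). Machine vertices: (95.59,76.40) → (149.93,76.40) → (149.93,33.70) → (95.59,33.70) → (95.59,76.40). Closed: final G1 returns to the first vertex.

**Shape 3** — `<polygon>` rectangle, stroke `#0000ff` → cut (S799, F1212). Machine vertices: (104.88,83.86) → (190.21,83.86) → (190.21,63.04) → (104.88,63.04) → (104.88,83.86). Closed: final G1 returns to the first vertex.

**Shape 4** — `<polygon>` regular polygon, stroke `#ff8800` → engrave (S416, F3024). Machine vertices: (135.48,62.24) → (134.66,82.80) → (155.22,83.62) → (156.04,63.06) → (135.48,62.24). Closed: final G1 returns to the first vertex.

**Shape 5** — `<path>` open polyline, stroke `#0000ff` → cut (S799, F1212). Machine vertices: (23.61,43.24) → (85.23,37.51) → (148.72,55.33) → (191.00,31.50) → (91.54,78.30) → (198.22,17.49). Open path.

**Shape 6** — `<path>` rectangle, stroke `#0000ff` → cut (S799, F1212). Machine vertices: (75.71,45.37) → (93.73,45.37) → (93.73,33.71) → (75.71,33.71) → (75.71,45.37). Closed: final G1 returns to the first vertex.

**Shape 7** — `<polyline>` line segment, stroke `#ff8800` → engrave (S416, F3024). Machine vertices: (93.01,26.71) → (57.87,37.98). Open path.

**Shape 8** — `<path>` regular polygon, stroke `#ff8800` → engrave (S416, F3024). Machine vertices: (144.41,84.40) → (148.69,69.03) → (137.51,57.63) → (122.05,61.62) → (117.77,76.99) → (128.95,88.39) → (144.41,84.40). Closed: final G1 returns to the first vertex.

G21
G90
G00 X171.99 Y44.31
M3 S416
G1 X26.85 Y51.66 F3024
M5
G00 X95.59 Y76.40
M3 S416
G1 X149.93 Y76.40 F3024
G1 X149.93 Y33.70
G1 X95.59 Y33.70
G1 X95.59 Y76.40
M5
G00 X104.88 Y83.86
M3 S799
G1 X190.21 Y83.86 F1212
G1 X190.21 Y63.04
G1 X104.88 Y63.04
G1 X104.88 Y83.86
M5
G00 X135.48 Y62.24
M3 S416
G1 X134.66 Y82.80 F3024
G1 X155.22 Y83.62
G1 X156.04 Y63.06
G1 X135.48 Y62.24
M5
G00 X23.61 Y43.24
M3 S799
G1 X85.23 Y37.51 F1212
G1 X148.72 Y55.33
G1 X191.00 Y31.50
G1 X91.54 Y78.30
G1 X198.22 Y17.49
M5
G00 X75.71 Y45.37
M3 S799
G1 X93.73 Y45.37 F1212
G1 X93.73 Y33.71
G1 X75.71 Y33.71
G1 X75.71 Y45.37
M5
G00 X93.01 Y26.71
M3 S416
G1 X57.87 Y37.98 F3024
M5
G00 X144.41 Y84.40
M3 S416
G1 X148.69 Y69.03 F3024
G1 X137.51 Y57.63
G1 X122.05 Y61.62
G1 X117.77 Y76.99
G1 X128.95 Y88.39
G1 X144.41 Y84.40
M5
G00 X0.00 Y0.00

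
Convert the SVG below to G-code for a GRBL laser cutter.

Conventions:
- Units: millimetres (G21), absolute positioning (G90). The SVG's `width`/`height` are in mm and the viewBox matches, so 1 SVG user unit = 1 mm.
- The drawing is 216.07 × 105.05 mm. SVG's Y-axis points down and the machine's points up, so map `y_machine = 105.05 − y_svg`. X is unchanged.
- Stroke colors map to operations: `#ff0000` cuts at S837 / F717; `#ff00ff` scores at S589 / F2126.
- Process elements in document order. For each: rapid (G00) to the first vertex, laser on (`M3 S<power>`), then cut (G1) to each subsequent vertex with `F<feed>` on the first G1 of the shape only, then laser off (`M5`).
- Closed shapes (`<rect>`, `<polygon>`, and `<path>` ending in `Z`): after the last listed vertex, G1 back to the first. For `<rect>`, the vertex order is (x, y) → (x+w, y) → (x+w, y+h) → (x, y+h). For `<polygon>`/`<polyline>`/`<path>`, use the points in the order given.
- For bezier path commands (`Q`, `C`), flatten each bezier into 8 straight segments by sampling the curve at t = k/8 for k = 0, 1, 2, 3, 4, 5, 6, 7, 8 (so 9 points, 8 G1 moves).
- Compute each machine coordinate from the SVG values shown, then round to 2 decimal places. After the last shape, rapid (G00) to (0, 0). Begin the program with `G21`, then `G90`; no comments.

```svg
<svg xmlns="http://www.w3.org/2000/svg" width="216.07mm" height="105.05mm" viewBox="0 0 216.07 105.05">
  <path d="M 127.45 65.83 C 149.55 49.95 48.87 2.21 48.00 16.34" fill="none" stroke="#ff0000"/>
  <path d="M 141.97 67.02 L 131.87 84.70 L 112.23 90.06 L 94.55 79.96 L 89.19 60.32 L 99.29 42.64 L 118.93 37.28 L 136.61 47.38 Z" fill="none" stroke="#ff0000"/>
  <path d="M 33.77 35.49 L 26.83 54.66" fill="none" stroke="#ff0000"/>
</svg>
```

viewBox `0 0 216.07 105.05` with mm width/height → 1 unit = 1 mm. Flip: y_m = 105.05 − y_svg.

**Shape 1** — `<path>` cubic bezier, stroke `#ff0000` → cut (S837, F717). Control points (SVG): P0=(127.45,65.83), P1=(149.55,49.95), P2=(48.87,2.21), P3=(48.00,16.34); sampled at t=k/8. Machine vertices: (127.45,39.22) → (130.42,46.49) → (124.48,55.64) → (112.25,65.58) → (96.34,75.22) → (79.35,83.45) → (63.89,89.17) → (52.57,91.29) → (48.00,88.71). Open path.

**Shape 2** — `<path>` regular polygon, stroke `#ff0000` → cut (S837, F717). Machine vertices: (141.97,38.03) → (131.87,20.35) → (112.23,14.99) → (94.55,25.09) → (89.19,44.73) → (99.29,62.41) → (118.93,67.77) → (136.61,57.67) → (141.97,38.03). Closed: final G1 returns to the first vertex.

**Shape 3** — `<path>` line segment, stroke `#ff0000` → cut (S837, F717). Machine vertices: (33.77,69.56) → (26.83,50.39). Open path.

G21
G90
G00 X127.45 Y39.22
M3 S837
G1 X130.42 Y46.49 F717
G1 X124.48 Y55.64
G1 X112.25 Y65.58
G1 X96.34 Y75.22
G1 X79.35 Y83.45
G1 X63.89 Y89.17
G1 X52.57 Y91.29
G1 X48.00 Y88.71
M5
G00 X141.97 Y38.03
M3 S837
G1 X131.87 Y20.35 F717
G1 X112.23 Y14.99
G1 X94.55 Y25.09
G1 X89.19 Y44.73
G1 X99.29 Y62.41
G1 X118.93 Y67.77
G1 X136.61 Y57.67
G1 X141.97 Y38.03
M5
G00 X33.77 Y69.56
M3 S837
G1 X26.83 Y50.39 F717
M5
G00 X0.00 Y0.00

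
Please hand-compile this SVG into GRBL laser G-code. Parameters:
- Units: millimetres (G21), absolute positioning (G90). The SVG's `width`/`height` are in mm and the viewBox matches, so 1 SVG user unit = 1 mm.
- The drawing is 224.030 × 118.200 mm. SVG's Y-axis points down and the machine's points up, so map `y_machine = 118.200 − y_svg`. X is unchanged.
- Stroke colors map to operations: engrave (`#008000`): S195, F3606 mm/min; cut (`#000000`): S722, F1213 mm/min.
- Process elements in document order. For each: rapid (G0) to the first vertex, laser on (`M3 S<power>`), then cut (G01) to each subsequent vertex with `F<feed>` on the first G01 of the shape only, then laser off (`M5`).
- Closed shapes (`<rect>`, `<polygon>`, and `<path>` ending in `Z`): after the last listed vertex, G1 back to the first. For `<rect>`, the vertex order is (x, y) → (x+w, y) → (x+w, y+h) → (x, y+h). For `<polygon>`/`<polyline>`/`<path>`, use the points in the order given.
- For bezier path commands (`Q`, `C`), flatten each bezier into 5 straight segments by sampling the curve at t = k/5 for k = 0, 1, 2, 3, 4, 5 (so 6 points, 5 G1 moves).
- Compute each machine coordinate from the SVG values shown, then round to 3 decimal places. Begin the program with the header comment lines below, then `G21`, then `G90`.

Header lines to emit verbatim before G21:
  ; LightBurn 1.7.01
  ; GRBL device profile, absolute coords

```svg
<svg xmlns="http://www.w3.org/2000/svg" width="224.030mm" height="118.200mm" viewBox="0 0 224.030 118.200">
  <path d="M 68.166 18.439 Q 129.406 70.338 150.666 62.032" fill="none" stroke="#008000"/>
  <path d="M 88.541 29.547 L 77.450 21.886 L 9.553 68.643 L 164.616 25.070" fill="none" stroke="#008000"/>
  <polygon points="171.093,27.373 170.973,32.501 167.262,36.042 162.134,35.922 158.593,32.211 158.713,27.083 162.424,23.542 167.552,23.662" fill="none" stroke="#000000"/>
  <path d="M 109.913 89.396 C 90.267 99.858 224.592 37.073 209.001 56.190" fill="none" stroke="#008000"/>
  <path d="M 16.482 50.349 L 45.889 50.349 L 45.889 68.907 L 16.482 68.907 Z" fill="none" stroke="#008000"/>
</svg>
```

; LightBurn 1.7.01
; GRBL device profile, absolute coords
G21
G90
G0 X68.166 Y99.761
M3 S195
G01 X91.063 Y81.410 F3606
G01 X110.761 Y67.875
G01 X127.261 Y59.156
G01 X140.563 Y55.254
G01 X150.666 Y56.168
M5
G0 X88.541 Y88.653
M3 S195
G01 X77.450 Y96.314 F3606
G01 X9.553 Y49.557
G01 X164.616 Y93.130
M5
G0 X171.093 Y90.827
M3 S722
G01 X170.973 Y85.699 F1213
G01 X167.262 Y82.158
G01 X162.134 Y82.278
G01 X158.593 Y85.989
G01 X158.713 Y91.117
G01 X162.424 Y94.658
G01 X167.552 Y94.538
G01 X171.093 Y90.827
M5
G0 X109.913 Y28.804
M3 S195
G01 X114.171 Y30.075 F3606
G01 X140.795 Y41.479
G01 X175.199 Y55.567
G01 X202.797 Y64.893
G01 X209.001 Y62.010
M5
G0 X16.482 Y67.851
M3 S195
G01 X45.889 Y67.851 F3606
G01 X45.889 Y49.293
G01 X16.482 Y49.293
G01 X16.482 Y67.851
M5

viewBox `0 0 224.030 118.200` with mm width/height → 1 unit = 1 mm. Flip: y_m = 118.200 − y_svg.

**Shape 1** — `<path>` quadratic bezier, stroke `#008000` → engrave (S195, F3606). Control points (SVG): P0=(68.166,18.439), P1=(129.406,70.338), P2=(150.666,62.032); sampled at t=k/5. Machine vertices: (68.166,99.761) → (91.063,81.410) → (110.761,67.875) → (127.261,59.156) → (140.563,55.254) → (150.666,56.168). Open path.

**Shape 2** — `<path>` open polyline, stroke `#008000` → engrave (S195, F3606). Machine vertices: (88.541,88.653) → (77.450,96.314) → (9.553,49.557) → (164.616,93.130). Open path.

**Shape 3** — `<polygon>` regular polygon, stroke `#000000` → cut (S722, F1213). Machine vertices: (171.093,90.827) → (170.973,85.699) → (167.262,82.158) → (162.134,82.278) → (158.593,85.989) → (158.713,91.117) → (162.424,94.658) → (167.552,94.538) → (171.093,90.827). Closed: final G1 returns to the first vertex.

**Shape 4** — `<path>` cubic bezier, stroke `#008000` → engrave (S195, F3606). Control points (SVG): P0=(109.913,89.396), P1=(90.267,99.858), P2=(224.592,37.073), P3=(209.001,56.190); sampled at t=k/5. Machine vertices: (109.913,28.804) → (114.171,30.075) → (140.795,41.479) → (175.199,55.567) → (202.797,64.893) → (209.001,62.010). Open path.

**Shape 5** — `<path>` rectangle, stroke `#008000` → engrave (S195, F3606). Machine vertices: (16.482,67.851) → (45.889,67.851) → (45.889,49.293) → (16.482,49.293) → (16.482,67.851). Closed: final G1 returns to the first vertex.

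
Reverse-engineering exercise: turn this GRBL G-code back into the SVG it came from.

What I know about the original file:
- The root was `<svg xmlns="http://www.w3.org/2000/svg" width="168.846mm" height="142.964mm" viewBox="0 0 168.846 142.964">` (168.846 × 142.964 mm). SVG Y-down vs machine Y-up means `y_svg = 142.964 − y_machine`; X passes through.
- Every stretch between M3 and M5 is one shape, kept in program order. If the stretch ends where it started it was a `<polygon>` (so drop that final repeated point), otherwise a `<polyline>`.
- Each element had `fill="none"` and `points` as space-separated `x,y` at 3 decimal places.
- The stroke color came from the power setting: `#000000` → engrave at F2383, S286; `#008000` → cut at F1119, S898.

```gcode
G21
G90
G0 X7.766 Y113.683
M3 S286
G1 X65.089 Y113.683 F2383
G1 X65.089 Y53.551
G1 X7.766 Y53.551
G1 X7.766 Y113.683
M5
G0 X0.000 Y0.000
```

<svg xmlns="http://www.w3.org/2000/svg" width="168.846mm" height="142.964mm" viewBox="0 0 168.846 142.964">
  <polygon points="7.766,29.281 65.089,29.281 65.089,89.413 7.766,89.413" fill="none" stroke="#000000"/>
</svg>

Machine Y-up, SVG Y-down with viewBox height 142.964, so y_svg = 142.964 − y_machine; X carries over. Every run uses S286, so all elements get stroke `#000000` (engrave).

Run 1: The run returns to its start, so emit a `<polygon>` with points (Y-flipped): 7.766,29.281 65.089,29.281 65.089,89.413 7.766,89.413.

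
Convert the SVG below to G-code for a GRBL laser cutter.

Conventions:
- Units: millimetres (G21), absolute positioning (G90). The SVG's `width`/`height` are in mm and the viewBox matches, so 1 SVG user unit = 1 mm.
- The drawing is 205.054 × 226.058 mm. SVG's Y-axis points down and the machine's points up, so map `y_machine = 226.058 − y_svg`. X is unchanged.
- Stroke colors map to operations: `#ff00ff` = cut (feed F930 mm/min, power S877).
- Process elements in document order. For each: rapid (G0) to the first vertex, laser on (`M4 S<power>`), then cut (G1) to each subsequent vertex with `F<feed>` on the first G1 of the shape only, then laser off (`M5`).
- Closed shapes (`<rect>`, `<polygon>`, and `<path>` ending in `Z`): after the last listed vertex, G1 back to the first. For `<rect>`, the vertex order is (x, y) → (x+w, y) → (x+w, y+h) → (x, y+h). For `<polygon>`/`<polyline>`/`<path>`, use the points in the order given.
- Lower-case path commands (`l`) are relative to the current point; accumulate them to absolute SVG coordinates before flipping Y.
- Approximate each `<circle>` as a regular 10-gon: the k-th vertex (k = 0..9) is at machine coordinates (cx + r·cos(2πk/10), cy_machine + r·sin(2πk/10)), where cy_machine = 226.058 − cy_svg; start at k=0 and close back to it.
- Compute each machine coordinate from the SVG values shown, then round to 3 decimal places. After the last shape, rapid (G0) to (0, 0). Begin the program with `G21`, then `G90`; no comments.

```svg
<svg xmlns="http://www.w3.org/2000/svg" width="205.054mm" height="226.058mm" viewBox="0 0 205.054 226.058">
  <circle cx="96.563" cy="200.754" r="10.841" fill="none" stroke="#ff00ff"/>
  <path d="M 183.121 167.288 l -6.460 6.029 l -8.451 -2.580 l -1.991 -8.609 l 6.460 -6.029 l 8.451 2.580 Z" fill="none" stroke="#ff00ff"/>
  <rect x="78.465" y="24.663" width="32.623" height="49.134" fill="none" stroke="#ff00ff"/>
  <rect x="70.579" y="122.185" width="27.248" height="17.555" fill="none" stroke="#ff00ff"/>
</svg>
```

G21
G90
G0 X107.404 Y25.304
M4 S877
G1 X105.334 Y31.676 F930
G1 X99.913 Y35.614
G1 X93.213 Y35.614
G1 X87.792 Y31.676
G1 X85.722 Y25.304
G1 X87.792 Y18.932
G1 X93.213 Y14.994
G1 X99.913 Y14.994
G1 X105.334 Y18.932
G1 X107.404 Y25.304
M5
G0 X183.121 Y58.770
M4 S877
G1 X176.661 Y52.741 F930
G1 X168.210 Y55.321
G1 X166.219 Y63.930
G1 X172.679 Y69.959
G1 X181.130 Y67.379
G1 X183.121 Y58.770
M5
G0 X78.465 Y201.395
M4 S877
G1 X111.088 Y201.395 F930
G1 X111.088 Y152.261
G1 X78.465 Y152.261
G1 X78.465 Y201.395
M5
G0 X70.579 Y103.873
M4 S877
G1 X97.827 Y103.873 F930
G1 X97.827 Y86.318
G1 X70.579 Y86.318
G1 X70.579 Y103.873
M5
G0 X0.000 Y0.000

viewBox `0 0 205.054 226.058` with mm width/height → 1 unit = 1 mm. Flip: y_m = 226.058 − y_svg.

**Shape 1** — `<circle>` circle, stroke `#ff00ff` → cut (S877, F930). Machine vertices: (107.404,25.304) → (105.334,31.676) → (99.913,35.614) → (93.213,35.614) → (87.792,31.676) → (85.722,25.304) → (87.792,18.932) → (93.213,14.994) → (99.913,14.994) → (105.334,18.932) → (107.404,25.304). Closed: final G1 returns to the first vertex.

**Shape 2** — `<path>` regular polygon, stroke `#ff00ff` → cut (S877, F930). Machine vertices: (183.121,58.770) → (176.661,52.741) → (168.210,55.321) → (166.219,63.930) → (172.679,69.959) → (181.130,67.379) → (183.121,58.770). Closed: final G1 returns to the first vertex.

**Shape 3** — `<rect>` rectangle, stroke `#ff00ff` → cut (S877, F930). Machine vertices: (78.465,201.395) → (111.088,201.395) → (111.088,152.261) → (78.465,152.261) → (78.465,201.395). Closed: final G1 returns to the first vertex.

**Shape 4** — `<rect>` rectangle, stroke `#ff00ff` → cut (S877, F930). Machine vertices: (70.579,103.873) → (97.827,103.873) → (97.827,86.318) → (70.579,86.318) → (70.579,103.873). Closed: final G1 returns to the first vertex.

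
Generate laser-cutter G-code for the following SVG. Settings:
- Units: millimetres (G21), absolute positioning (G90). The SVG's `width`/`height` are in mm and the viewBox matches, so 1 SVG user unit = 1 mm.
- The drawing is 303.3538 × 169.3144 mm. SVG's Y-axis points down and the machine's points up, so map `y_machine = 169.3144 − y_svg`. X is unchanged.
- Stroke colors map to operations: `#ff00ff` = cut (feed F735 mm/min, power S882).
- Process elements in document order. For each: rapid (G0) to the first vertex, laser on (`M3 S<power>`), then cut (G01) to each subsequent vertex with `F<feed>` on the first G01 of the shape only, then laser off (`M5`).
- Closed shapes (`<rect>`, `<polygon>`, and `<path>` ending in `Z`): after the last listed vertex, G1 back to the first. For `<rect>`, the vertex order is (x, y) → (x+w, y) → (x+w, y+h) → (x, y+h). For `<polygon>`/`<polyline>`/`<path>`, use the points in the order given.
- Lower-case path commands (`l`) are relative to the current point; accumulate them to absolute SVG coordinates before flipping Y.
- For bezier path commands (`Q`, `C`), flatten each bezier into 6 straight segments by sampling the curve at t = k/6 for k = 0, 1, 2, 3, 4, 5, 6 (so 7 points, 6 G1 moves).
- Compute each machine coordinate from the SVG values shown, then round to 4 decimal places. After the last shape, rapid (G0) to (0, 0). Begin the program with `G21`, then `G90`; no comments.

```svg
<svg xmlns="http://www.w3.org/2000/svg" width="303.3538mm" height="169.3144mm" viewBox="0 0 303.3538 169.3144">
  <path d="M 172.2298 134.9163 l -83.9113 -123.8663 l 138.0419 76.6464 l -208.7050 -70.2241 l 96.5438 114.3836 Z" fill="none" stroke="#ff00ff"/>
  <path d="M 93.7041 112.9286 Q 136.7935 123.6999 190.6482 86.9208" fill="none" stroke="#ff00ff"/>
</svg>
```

Since the viewBox matches the mm dimensions, user units are millimetres directly. The only transform is the Y-flip y_m = 169.3144 − y_svg.

Shape 1 is a closed polygon drawn with `<path>`. Its stroke #ff00ff means cut at S882, F735. After flipping Y the toolpath is (172.2298,34.3981) → (88.3185,158.2644) → (226.3604,81.6180) → (17.6554,151.8421) → (114.1992,37.4585) → (172.2298,34.3981), returning to the start.

Shape 2 is a quadratic bezier drawn with `<path>`. Its stroke #ff00ff means cut at S882, F735. After flipping Y the toolpath is (93.7041,56.3858) → (108.3663,54.1162) → (123.6265,54.4883) → (139.4848,57.5021) → (155.9412,63.1576) → (172.9957,71.4547) → (190.6482,82.3936).

G21
G90
G0 X172.2298 Y34.3981
M3 S882
G01 X88.3185 Y158.2644 F735
G01 X226.3604 Y81.6180
G01 X17.6554 Y151.8421
G01 X114.1992 Y37.4585
G01 X172.2298 Y34.3981
M5
G0 X93.7041 Y56.3858
M3 S882
G01 X108.3663 Y54.1162 F735
G01 X123.6265 Y54.4883
G01 X139.4848 Y57.5021
G01 X155.9412 Y63.1576
G01 X172.9957 Y71.4547
G01 X190.6482 Y82.3936
M5
G0 X0.0000 Y0.0000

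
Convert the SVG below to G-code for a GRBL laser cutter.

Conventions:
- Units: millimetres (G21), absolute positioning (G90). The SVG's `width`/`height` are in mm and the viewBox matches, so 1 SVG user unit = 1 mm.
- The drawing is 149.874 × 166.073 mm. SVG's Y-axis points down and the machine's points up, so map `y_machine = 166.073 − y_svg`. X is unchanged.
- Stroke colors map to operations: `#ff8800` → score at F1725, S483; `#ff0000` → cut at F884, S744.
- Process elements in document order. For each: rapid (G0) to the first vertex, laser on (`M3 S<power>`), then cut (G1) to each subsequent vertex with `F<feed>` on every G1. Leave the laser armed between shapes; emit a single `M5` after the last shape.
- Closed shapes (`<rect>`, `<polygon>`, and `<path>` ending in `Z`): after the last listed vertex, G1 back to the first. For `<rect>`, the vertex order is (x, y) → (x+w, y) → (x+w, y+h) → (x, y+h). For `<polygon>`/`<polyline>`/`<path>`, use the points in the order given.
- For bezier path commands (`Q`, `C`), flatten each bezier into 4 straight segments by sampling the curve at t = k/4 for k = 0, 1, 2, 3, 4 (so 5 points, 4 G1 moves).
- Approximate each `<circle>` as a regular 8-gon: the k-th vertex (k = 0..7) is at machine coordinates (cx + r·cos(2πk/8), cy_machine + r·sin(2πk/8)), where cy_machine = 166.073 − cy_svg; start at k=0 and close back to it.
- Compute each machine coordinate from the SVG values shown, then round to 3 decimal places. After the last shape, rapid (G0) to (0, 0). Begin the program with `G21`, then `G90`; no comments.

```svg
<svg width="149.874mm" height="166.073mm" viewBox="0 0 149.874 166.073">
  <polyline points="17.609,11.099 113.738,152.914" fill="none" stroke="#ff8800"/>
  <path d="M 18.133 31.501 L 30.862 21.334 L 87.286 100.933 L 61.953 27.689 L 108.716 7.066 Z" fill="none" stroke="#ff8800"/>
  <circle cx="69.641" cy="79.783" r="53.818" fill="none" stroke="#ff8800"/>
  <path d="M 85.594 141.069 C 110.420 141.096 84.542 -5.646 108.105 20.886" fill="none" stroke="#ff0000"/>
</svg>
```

G21
G90
G0 X17.609 Y154.974
M3 S483
G1 X113.738 Y13.159 F1725
G0 X18.133 Y134.572
M3 S483
G1 X30.862 Y144.739 F1725
G1 X87.286 Y65.140 F1725
G1 X61.953 Y138.384 F1725
G1 X108.716 Y159.007 F1725
G1 X18.133 Y134.572 F1725
G0 X123.459 Y86.290
M3 S483
G1 X107.696 Y124.345 F1725
G1 X69.641 Y140.108 F1725
G1 X31.586 Y124.345 F1725
G1 X15.823 Y86.290 F1725
G1 X31.586 Y48.235 F1725
G1 X69.641 Y32.472 F1725
G1 X107.696 Y48.235 F1725
G1 X123.459 Y86.290 F1725
G0 X85.594 Y25.004
M3 S744
G1 X96.271 Y47.502 F884
G1 X97.323 Y95.035 F884
G1 X98.138 Y137.598 F884
G1 X108.105 Y145.187 F884
M5
G0 X0.000 Y0.000

Since the viewBox matches the mm dimensions, user units are millimetres directly. The only transform is the Y-flip y_m = 166.073 − y_svg.

Shape 1 is a line segment drawn with `<polyline>`. Its stroke #ff8800 means score at S483, F1725. After flipping Y the toolpath is (17.609,154.974) → (113.738,13.159).

Shape 2 is a closed polygon drawn with `<path>`. Its stroke #ff8800 means score at S483, F1725. After flipping Y the toolpath is (18.133,134.572) → (30.862,144.739) → (87.286,65.140) → (61.953,138.384) → (108.716,159.007) → (18.133,134.572), returning to the start.

Shape 3 is a circle drawn with `<circle>`. Its stroke #ff8800 means score at S483, F1725. After flipping Y the toolpath is (123.459,86.290) → (107.696,124.345) → (69.641,140.108) → (31.586,124.345) → (15.823,86.290) → (31.586,48.235) → (69.641,32.472) → (107.696,48.235) → (123.459,86.290), returning to the start.

Shape 4 is a cubic bezier drawn with `<path>`. Its stroke #ff0000 means cut at S744, F884. After flipping Y the toolpath is (85.594,25.004) → (96.271,47.502) → (97.323,95.035) → (98.138,137.598) → (108.105,145.187).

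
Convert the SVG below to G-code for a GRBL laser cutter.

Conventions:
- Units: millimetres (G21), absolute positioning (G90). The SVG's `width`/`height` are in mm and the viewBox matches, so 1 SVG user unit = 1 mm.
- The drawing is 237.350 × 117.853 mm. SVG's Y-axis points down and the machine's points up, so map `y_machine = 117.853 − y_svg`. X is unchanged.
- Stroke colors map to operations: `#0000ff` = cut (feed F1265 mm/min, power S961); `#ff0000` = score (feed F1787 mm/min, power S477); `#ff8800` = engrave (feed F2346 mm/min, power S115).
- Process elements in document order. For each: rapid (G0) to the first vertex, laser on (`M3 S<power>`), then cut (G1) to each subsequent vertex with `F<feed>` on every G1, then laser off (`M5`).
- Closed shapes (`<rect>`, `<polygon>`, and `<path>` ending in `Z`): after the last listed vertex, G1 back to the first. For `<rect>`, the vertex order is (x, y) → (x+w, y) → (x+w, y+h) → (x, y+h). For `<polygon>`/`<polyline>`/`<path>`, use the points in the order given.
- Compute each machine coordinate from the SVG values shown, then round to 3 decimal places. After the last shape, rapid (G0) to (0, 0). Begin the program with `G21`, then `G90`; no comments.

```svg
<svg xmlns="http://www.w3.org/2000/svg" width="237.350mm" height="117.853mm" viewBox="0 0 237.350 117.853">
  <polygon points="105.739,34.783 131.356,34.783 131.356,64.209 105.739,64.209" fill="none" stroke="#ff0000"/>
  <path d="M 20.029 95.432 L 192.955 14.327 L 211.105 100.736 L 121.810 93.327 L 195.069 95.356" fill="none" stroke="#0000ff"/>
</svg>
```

G21
G90
G0 X105.739 Y83.070
M3 S477
G1 X131.356 Y83.070 F1787
G1 X131.356 Y53.644 F1787
G1 X105.739 Y53.644 F1787
G1 X105.739 Y83.070 F1787
M5
G0 X20.029 Y22.421
M3 S961
G1 X192.955 Y103.526 F1265
G1 X211.105 Y17.117 F1265
G1 X121.810 Y24.526 F1265
G1 X195.069 Y22.497 F1265
M5
G0 X0.000 Y0.000

Since the viewBox matches the mm dimensions, user units are millimetres directly. The only transform is the Y-flip y_m = 117.853 − y_svg.

Shape 1 is a rectangle drawn with `<polygon>`. Its stroke #ff0000 means score at S477, F1787. After flipping Y the toolpath is (105.739,83.070) → (131.356,83.070) → (131.356,53.644) → (105.739,53.644) → (105.739,83.070), returning to the start.

Shape 2 is a open polyline drawn with `<path>`. Its stroke #0000ff means cut at S961, F1265. After flipping Y the toolpath is (20.029,22.421) → (192.955,103.526) → (211.105,17.117) → (121.810,24.526) → (195.069,22.497).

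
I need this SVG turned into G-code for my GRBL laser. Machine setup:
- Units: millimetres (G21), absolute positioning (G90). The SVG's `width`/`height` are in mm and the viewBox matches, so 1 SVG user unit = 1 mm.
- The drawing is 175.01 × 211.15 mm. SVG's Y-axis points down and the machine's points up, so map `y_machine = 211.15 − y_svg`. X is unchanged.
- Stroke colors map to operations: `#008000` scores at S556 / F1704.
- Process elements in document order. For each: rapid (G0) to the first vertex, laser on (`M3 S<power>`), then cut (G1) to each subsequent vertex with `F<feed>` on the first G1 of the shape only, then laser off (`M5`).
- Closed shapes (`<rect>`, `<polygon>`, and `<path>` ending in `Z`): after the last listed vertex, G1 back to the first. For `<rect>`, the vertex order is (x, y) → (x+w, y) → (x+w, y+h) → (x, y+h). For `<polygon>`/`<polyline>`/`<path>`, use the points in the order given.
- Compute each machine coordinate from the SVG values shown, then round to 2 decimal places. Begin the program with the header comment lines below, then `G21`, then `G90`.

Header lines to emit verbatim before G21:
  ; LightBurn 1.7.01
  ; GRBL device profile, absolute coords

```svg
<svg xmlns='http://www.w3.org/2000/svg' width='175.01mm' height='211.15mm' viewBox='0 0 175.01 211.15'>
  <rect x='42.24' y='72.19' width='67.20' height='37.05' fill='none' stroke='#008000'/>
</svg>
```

; LightBurn 1.7.01
; GRBL device profile, absolute coords
G21
G90
G0 X42.24 Y138.96
M3 S556
G1 X109.44 Y138.96 F1704
G1 X109.44 Y101.91
G1 X42.24 Y101.91
G1 X42.24 Y138.96
M5

1 u = 1 mm; y_m = 211.15 − y.

[1] `<rect>` rectangle, #008000→score S556 F1704: (42.24,138.96) → (109.44,138.96) → (109.44,101.91) → (42.24,101.91) → (42.24,138.96) (closed)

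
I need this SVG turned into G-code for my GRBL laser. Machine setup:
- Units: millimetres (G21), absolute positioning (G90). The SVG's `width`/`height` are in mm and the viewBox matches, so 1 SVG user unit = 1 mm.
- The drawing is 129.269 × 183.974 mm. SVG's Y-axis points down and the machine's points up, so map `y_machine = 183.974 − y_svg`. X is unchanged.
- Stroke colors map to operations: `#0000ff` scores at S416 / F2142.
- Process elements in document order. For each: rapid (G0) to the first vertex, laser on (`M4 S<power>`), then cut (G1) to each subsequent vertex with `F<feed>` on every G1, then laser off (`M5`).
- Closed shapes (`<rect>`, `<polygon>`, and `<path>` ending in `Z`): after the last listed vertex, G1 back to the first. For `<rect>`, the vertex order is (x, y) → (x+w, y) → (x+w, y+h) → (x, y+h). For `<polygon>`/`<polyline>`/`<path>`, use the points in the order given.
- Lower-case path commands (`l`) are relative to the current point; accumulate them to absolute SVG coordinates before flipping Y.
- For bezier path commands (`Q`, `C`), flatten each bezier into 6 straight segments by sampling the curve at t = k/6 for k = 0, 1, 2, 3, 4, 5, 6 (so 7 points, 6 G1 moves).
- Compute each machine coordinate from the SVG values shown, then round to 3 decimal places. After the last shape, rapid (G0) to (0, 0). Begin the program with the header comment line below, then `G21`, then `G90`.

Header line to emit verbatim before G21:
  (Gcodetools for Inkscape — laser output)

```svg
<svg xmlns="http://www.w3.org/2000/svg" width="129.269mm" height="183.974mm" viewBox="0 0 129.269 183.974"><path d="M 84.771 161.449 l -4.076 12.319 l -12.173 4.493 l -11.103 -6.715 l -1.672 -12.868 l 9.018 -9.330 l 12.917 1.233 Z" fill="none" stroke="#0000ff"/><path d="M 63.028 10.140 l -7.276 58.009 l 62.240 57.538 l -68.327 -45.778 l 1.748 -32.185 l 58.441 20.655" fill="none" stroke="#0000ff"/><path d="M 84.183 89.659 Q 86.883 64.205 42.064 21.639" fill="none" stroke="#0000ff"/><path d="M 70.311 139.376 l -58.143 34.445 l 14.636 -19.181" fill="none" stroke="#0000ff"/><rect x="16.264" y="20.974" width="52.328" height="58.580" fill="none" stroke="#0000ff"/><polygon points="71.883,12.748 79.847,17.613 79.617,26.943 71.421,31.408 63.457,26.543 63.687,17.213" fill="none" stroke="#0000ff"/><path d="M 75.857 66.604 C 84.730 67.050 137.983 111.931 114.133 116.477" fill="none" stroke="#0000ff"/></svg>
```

(Gcodetools for Inkscape — laser output)
G21
G90
G0 X84.771 Y22.525
M4 S416
G1 X80.695 Y10.206 F2142
G1 X68.522 Y5.713 F2142
G1 X57.419 Y12.428 F2142
G1 X55.747 Y25.296 F2142
G1 X64.765 Y34.626 F2142
G1 X77.682 Y33.393 F2142
G1 X84.771 Y22.525 F2142
M5
G0 X63.028 Y173.834
M4 S416
G1 X55.752 Y115.825 F2142
G1 X117.992 Y58.287 F2142
G1 X49.665 Y104.065 F2142
G1 X51.413 Y136.250 F2142
G1 X109.854 Y115.595 F2142
M5
G0 X84.183 Y94.315
M4 S416
G1 X83.763 Y103.275 F2142
G1 X80.703 Y113.186 F2142
G1 X75.003 Y124.047 F2142
G1 X66.663 Y135.859 F2142
G1 X55.684 Y148.622 F2142
G1 X42.064 Y162.335 F2142
M5
G0 X70.311 Y44.598
M4 S416
G1 X12.168 Y10.153 F2142
G1 X26.804 Y29.334 F2142
M5
G0 X16.264 Y163.000
M4 S416
G1 X68.592 Y163.000 F2142
G1 X68.592 Y104.420 F2142
G1 X16.264 Y104.420 F2142
G1 X16.264 Y163.000 F2142
M5
G0 X71.883 Y171.226
M4 S416
G1 X79.847 Y166.361 F2142
G1 X79.617 Y157.031 F2142
G1 X71.421 Y152.566 F2142
G1 X63.457 Y157.431 F2142
G1 X63.687 Y166.761 F2142
G1 X71.883 Y171.226 F2142
M5
G0 X75.857 Y117.370
M4 S416
G1 X83.429 Y113.837 F2142
G1 X95.024 Y105.252 F2142
G1 X107.266 Y93.971 F2142
G1 X116.781 Y82.348 F2142
G1 X120.195 Y72.739 F2142
G1 X114.133 Y67.497 F2142
M5
G0 X0.000 Y0.000

viewBox `0 0 129.269 183.974` with mm width/height → 1 unit = 1 mm. Flip: y_m = 183.974 − y_svg.

**Shape 1** — `<path>` regular polygon, stroke `#0000ff` → score (S416, F2142). Machine vertices: (84.771,22.525) → (80.695,10.206) → (68.522,5.713) → (57.419,12.428) → (55.747,25.296) → (64.765,34.626) → (77.682,33.393) → (84.771,22.525). Closed: final G1 returns to the first vertex.

**Shape 2** — `<path>` open polyline, stroke `#0000ff` → score (S416, F2142). Machine vertices: (63.028,173.834) → (55.752,115.825) → (117.992,58.287) → (49.665,104.065) → (51.413,136.250) → (109.854,115.595). Open path.

**Shape 3** — `<path>` quadratic bezier, stroke `#0000ff` → score (S416, F2142). Control points (SVG): P0=(84.183,89.659), P1=(86.883,64.205), P2=(42.064,21.639); sampled at t=k/6. Machine vertices: (84.183,94.315) → (83.763,103.275) → (80.703,113.186) → (75.003,124.047) → (66.663,135.859) → (55.684,148.622) → (42.064,162.335). Open path.

**Shape 4** — `<path>` open polyline, stroke `#0000ff` → score (S416, F2142). Machine vertices: (70.311,44.598) → (12.168,10.153) → (26.804,29.334). Open path.

**Shape 5** — `<rect>` rectangle, stroke `#0000ff` → score (S416, F2142). Machine vertices: (16.264,163.000) → (68.592,163.000) → (68.592,104.420) → (16.264,104.420) → (16.264,163.000). Closed: final G1 returns to the first vertex.

**Shape 6** — `<polygon>` regular polygon, stroke `#0000ff` → score (S416, F2142). Machine vertices: (71.883,171.226) → (79.847,166.361) → (79.617,157.031) → (71.421,152.566) → (63.457,157.431) → (63.687,166.761) → (71.883,171.226). Closed: final G1 returns to the first vertex.

**Shape 7** — `<path>` cubic bezier, stroke `#0000ff` → score (S416, F2142). Control points (SVG): P0=(75.857,66.604), P1=(84.730,67.050), P2=(137.983,111.931), P3=(114.133,116.477); sampled at t=k/6. Machine vertices: (75.857,117.370) → (83.429,113.837) → (95.024,105.252) → (107.266,93.971) → (116.781,82.348) → (120.195,72.739) → (114.133,67.497). Open path.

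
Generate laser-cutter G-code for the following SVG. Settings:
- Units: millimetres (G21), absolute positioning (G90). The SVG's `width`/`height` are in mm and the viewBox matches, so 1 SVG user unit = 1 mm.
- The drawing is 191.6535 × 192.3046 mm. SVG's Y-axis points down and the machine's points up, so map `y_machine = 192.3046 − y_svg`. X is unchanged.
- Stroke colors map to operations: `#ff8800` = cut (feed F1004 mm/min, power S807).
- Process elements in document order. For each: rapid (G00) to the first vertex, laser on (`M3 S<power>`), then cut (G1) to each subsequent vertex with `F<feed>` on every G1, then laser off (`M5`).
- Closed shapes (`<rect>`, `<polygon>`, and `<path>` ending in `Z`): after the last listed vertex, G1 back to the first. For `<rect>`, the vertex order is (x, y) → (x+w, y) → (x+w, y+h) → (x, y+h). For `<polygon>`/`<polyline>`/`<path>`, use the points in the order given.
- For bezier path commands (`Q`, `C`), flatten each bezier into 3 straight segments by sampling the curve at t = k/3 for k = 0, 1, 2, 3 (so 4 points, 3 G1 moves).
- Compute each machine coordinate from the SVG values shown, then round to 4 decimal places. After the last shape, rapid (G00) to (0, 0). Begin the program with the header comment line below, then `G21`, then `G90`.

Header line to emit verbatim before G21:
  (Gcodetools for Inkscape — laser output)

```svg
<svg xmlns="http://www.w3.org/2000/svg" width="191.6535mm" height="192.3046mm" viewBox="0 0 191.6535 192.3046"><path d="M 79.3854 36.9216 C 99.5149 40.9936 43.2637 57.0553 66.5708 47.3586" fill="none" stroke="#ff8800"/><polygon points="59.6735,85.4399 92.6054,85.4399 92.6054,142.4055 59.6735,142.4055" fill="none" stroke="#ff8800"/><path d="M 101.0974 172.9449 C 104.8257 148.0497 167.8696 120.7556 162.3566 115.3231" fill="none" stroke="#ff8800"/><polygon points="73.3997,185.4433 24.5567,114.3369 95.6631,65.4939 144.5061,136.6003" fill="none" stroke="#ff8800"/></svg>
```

Since the viewBox matches the mm dimensions, user units are millimetres directly. The only transform is the Y-flip y_m = 192.3046 − y_svg.

Shape 1 is a cubic bezier drawn with `<path>`. Its stroke #ff8800 means cut at S807, F1004. After flipping Y the toolpath is (79.3854,155.3830) → (79.8302,148.7125) → (64.0076,142.4374) → (66.5708,144.9460).

Shape 2 is a rectangle drawn with `<polygon>`. Its stroke #ff8800 means cut at S807, F1004. After flipping Y the toolpath is (59.6735,106.8647) → (92.6054,106.8647) → (92.6054,49.8991) → (59.6735,49.8991) → (59.6735,106.8647), returning to the start.

Shape 3 is a cubic bezier drawn with `<path>`. Its stroke #ff8800 means cut at S807, F1004. After flipping Y the toolpath is (101.0974,19.3597) → (119.8615,44.1560) → (149.7533,65.1603) → (162.3566,76.9815).

Shape 4 is a regular polygon drawn with `<polygon>`. Its stroke #ff8800 means cut at S807, F1004. After flipping Y the toolpath is (73.3997,6.8613) → (24.5567,77.9677) → (95.6631,126.8107) → (144.5061,55.7043) → (73.3997,6.8613), returning to the start.

(Gcodetools for Inkscape — laser output)
G21
G90
G00 X79.3854 Y155.3830
M3 S807
G1 X79.8302 Y148.7125 F1004
G1 X64.0076 Y142.4374 F1004
G1 X66.5708 Y144.9460 F1004
M5
G00 X59.6735 Y106.8647
M3 S807
G1 X92.6054 Y106.8647 F1004
G1 X92.6054 Y49.8991 F1004
G1 X59.6735 Y49.8991 F1004
G1 X59.6735 Y106.8647 F1004
M5
G00 X101.0974 Y19.3597
M3 S807
G1 X119.8615 Y44.1560 F1004
G1 X149.7533 Y65.1603 F1004
G1 X162.3566 Y76.9815 F1004
M5
G00 X73.3997 Y6.8613
M3 S807
G1 X24.5567 Y77.9677 F1004
G1 X95.6631 Y126.8107 F1004
G1 X144.5061 Y55.7043 F1004
G1 X73.3997 Y6.8613 F1004
M5
G00 X0.0000 Y0.0000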